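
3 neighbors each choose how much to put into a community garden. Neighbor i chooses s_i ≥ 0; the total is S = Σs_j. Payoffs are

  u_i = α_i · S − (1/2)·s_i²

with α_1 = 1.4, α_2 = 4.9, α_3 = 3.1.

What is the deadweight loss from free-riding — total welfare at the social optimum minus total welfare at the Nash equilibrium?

61.97

Neighbor i's FOC: ∂u_i/∂s_i = α_i − s_i = 0, so s_i* = α_i.
NE contributions = (1.4, 4.9, 3.1); S = 9.4.
W^NE = (Σα)·S − ½Σα_i² = 9.4² − ½·35.58 = 70.57.
Planner sets s_i = Σα_j = 9.4 for every i, so S^SO = 3·9.4 = 28.2.
W^SO = (Σα)·S^SO − ½·3·(Σα)² = (3/2)·9.4² = 132.54.
Deadweight loss = W^SO − W^NE = 61.97.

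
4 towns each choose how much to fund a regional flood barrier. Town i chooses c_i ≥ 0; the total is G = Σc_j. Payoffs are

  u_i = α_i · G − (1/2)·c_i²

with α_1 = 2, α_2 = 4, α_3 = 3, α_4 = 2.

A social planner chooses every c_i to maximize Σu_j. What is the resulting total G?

44

Planner FOC: ∂(Σu_j)/∂c_i = (Σα_j) − c_i = 0, so c_i^SO = Σα_j = 11 for every i; G^SO = 44.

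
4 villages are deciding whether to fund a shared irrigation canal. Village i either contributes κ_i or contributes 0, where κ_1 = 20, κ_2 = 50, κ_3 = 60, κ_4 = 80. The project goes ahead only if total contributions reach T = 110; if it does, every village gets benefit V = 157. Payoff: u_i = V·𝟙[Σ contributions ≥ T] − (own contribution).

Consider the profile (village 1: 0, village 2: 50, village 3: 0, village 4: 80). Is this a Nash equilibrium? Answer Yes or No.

Yes

Total = 130 ≥ 110: provided.
Village 1 (pledges 0, payoff 157): pledging 20 → total 150, payoff 137. No gain.
Village 2 (pledges 50, payoff 107): dropping to 0 → total 80, payoff 0. No gain.
Village 3 (pledges 0, payoff 157): pledging 60 → total 190, payoff 97. No gain.
Village 4 (pledges 80, payoff 77): dropping to 0 → total 50, payoff 0. No gain.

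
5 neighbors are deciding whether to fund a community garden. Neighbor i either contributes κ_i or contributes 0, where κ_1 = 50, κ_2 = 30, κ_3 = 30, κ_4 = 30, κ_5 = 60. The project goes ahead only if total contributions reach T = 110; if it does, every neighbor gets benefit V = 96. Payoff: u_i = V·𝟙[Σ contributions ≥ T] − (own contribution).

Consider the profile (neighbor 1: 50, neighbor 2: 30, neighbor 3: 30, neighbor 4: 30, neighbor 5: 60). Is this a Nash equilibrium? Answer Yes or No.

No

Total = 200 ≥ 110: provided.
Neighbor 1 (pledges 50, payoff 46): dropping to 0 → total 150, payoff 96. Profitable deviation.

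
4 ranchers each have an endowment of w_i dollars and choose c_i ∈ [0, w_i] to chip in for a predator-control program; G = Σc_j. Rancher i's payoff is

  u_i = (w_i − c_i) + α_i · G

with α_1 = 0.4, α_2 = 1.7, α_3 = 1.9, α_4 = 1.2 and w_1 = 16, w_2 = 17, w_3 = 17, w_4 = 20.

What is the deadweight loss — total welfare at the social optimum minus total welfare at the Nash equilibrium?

∂u_i/∂c_i = α_i − 1, so rancher i contributes w_i if α_i > 1, else 0.
α_i > 1 for i ∈ {2, 3, 4}; NE contributions (0, 17, 17, 20), G = 54.
W^NE = Σw_i − G^NE + (Σα_i)·G^NE = 70 + 4.2·54 = 296.8.
Planner: ∂(Σu_j)/∂c_i = Σα_j − 1 = 4.2 > 0, so everyone contributes w_i; G^SO = 70, W^SO = 70 + 4.2·70 = 364.
Deadweight loss = 67.2.

67.2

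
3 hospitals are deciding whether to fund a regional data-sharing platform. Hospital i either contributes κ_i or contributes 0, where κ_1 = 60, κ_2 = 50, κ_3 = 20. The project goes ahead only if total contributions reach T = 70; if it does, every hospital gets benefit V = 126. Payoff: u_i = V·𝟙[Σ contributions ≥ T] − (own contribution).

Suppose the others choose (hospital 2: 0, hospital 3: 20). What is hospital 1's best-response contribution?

Others' total = 20. Contributing 60 brings total to 80 ≥ 70: gain V − κ_1 = 66.
Best response: 60.

60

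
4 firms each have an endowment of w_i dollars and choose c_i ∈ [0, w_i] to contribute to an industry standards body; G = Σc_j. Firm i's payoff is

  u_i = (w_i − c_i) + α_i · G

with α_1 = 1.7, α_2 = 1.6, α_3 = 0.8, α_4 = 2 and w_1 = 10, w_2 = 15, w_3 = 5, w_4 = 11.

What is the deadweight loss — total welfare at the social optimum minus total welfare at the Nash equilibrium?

∂u_i/∂c_i = α_i − 1, so firm i contributes w_i if α_i > 1, else 0.
α_i > 1 for i ∈ {1, 2, 4}; NE contributions (10, 15, 0, 11), G = 36.
W^NE = Σw_i − G^NE + (Σα_i)·G^NE = 41 + 5.1·36 = 224.6.
Planner: ∂(Σu_j)/∂c_i = Σα_j − 1 = 5.1 > 0, so everyone contributes w_i; G^SO = 41, W^SO = 41 + 5.1·41 = 250.1.
Deadweight loss = 25.5.

25.5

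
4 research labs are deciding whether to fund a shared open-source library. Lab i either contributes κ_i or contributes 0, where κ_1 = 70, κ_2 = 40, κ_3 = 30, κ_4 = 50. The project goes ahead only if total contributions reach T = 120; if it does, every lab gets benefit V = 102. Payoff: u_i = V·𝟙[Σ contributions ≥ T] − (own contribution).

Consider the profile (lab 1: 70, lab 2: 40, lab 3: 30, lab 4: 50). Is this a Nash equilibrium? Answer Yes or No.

Total = 190 ≥ 120: provided.
Lab 1 (pledges 70, payoff 32): dropping to 0 → total 120, payoff 102. Profitable deviation.

No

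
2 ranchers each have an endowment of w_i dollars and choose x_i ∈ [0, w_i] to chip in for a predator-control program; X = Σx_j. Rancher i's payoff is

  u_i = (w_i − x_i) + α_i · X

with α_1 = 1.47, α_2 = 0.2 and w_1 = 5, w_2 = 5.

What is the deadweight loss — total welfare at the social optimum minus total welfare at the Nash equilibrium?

∂u_i/∂x_i = α_i − 1, so rancher i contributes w_i if α_i > 1, else 0.
α_i > 1 for i ∈ {1}; NE contributions (5, 0), X = 5.
W^NE = Σw_i − X^NE + (Σα_i)·X^NE = 10 + 0.67·5 = 13.35.
Planner: ∂(Σu_j)/∂x_i = Σα_j − 1 = 0.67 > 0, so everyone contributes w_i; X^SO = 10, W^SO = 10 + 0.67·10 = 16.7.
Deadweight loss = 3.35.

3.35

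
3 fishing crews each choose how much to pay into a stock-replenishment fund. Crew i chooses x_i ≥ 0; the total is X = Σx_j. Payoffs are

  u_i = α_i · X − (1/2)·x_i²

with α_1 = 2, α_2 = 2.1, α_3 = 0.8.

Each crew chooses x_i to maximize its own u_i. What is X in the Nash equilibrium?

Crew i's FOC: ∂u_i/∂x_i = α_i − x_i = 0, so x_i* = α_i.
NE contributions = (2, 2.1, 0.8); X = 4.9.

4.9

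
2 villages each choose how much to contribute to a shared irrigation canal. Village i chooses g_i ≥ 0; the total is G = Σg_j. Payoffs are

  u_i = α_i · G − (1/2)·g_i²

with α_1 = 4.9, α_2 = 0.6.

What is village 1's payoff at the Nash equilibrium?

14.945

Village i's FOC: ∂u_i/∂g_i = α_i − g_i = 0, so g_i* = α_i.
NE contributions = (4.9, 0.6); G = 5.5.
u_1 = α_1·G − ½·(g_1)² = 4.9·5.5 − ½·4.9² = 14.945.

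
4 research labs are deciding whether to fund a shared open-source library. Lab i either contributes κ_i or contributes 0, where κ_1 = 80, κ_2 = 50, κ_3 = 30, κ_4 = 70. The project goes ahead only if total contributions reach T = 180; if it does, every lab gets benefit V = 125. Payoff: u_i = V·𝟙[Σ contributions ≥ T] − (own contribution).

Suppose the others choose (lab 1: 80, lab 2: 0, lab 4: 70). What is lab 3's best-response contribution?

Others' total = 150. Contributing 30 brings total to 180 ≥ 180: gain V − κ_3 = 95.
Best response: 30.

30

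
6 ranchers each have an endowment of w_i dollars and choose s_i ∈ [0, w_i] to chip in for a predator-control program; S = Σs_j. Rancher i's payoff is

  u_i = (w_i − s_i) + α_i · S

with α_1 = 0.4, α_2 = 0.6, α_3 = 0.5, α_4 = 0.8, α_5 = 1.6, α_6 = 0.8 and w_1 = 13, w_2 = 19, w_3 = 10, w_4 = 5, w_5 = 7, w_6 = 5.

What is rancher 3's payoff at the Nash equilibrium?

∂u_i/∂s_i = α_i − 1, so rancher i contributes w_i if α_i > 1, else 0.
α_i > 1 for i ∈ {5}; NE contributions (0, 0, 0, 0, 7, 0), S = 7.
u_3 = (10 − 0) + 0.5·7 = 13.5.

13.5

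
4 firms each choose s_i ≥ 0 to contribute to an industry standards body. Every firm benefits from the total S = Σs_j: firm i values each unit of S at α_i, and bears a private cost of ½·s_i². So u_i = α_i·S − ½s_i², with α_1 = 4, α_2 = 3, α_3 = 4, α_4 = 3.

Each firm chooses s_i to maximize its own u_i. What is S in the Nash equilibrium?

14

Firm i's FOC: ∂u_i/∂s_i = α_i − s_i = 0, so s_i* = α_i.
NE contributions = (4, 3, 4, 3); S = 14.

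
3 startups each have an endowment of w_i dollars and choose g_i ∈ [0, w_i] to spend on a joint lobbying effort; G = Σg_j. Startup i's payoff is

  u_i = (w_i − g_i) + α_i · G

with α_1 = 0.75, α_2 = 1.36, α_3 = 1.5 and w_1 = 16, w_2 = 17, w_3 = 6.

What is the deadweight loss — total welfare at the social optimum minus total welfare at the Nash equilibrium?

∂u_i/∂g_i = α_i − 1, so startup i contributes w_i if α_i > 1, else 0.
α_i > 1 for i ∈ {2, 3}; NE contributions (0, 17, 6), G = 23.
W^NE = Σw_i − G^NE + (Σα_i)·G^NE = 39 + 2.61·23 = 99.03.
Planner: ∂(Σu_j)/∂g_i = Σα_j − 1 = 2.61 > 0, so everyone contributes w_i; G^SO = 39, W^SO = 39 + 2.61·39 = 140.79.
Deadweight loss = 41.76.

41.76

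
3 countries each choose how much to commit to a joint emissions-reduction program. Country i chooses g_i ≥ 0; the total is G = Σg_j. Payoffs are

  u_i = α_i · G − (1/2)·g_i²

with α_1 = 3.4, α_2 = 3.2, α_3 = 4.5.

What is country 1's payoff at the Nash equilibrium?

Country i's FOC: ∂u_i/∂g_i = α_i − g_i = 0, so g_i* = α_i.
NE contributions = (3.4, 3.2, 4.5); G = 11.1.
u_1 = α_1·G − ½·(g_1)² = 3.4·11.1 − ½·3.4² = 31.96.

31.96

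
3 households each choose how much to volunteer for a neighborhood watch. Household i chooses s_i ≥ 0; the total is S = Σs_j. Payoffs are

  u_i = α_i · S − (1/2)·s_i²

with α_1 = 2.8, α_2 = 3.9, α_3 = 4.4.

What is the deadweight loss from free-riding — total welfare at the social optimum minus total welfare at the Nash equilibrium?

Household i's FOC: ∂u_i/∂s_i = α_i − s_i = 0, so s_i* = α_i.
NE contributions = (2.8, 3.9, 4.4); S = 11.1.
W^NE = (Σα)·S − ½Σα_i² = 11.1² − ½·42.41 = 102.005.
Planner sets s_i = Σα_j = 11.1 for every i, so S^SO = 3·11.1 = 33.3.
W^SO = (Σα)·S^SO − ½·3·(Σα)² = (3/2)·11.1² = 184.815.
Deadweight loss = W^SO − W^NE = 82.81.

82.81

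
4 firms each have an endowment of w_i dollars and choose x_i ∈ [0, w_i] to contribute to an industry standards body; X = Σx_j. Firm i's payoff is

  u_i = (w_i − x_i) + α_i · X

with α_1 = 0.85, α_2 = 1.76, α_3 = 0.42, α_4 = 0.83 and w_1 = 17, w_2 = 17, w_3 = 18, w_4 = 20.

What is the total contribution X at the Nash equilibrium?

∂u_i/∂x_i = α_i − 1, so firm i contributes w_i if α_i > 1, else 0.
α_i > 1 for i ∈ {2}; NE contributions (0, 17, 0, 0), X = 17.

17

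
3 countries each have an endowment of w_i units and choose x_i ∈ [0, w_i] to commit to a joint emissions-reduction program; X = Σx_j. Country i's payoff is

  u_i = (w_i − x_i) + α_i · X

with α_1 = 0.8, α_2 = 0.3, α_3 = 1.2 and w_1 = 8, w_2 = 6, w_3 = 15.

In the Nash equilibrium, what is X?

∂u_i/∂x_i = α_i − 1, so country i contributes w_i if α_i > 1, else 0.
α_i > 1 for i ∈ {3}; NE contributions (0, 0, 15), X = 15.

15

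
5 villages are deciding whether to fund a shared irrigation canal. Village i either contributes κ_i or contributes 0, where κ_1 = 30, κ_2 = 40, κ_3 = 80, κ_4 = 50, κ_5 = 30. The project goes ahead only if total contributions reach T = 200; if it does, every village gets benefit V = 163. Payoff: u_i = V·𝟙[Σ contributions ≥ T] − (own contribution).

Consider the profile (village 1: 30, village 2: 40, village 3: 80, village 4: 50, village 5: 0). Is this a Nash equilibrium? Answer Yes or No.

Total = 200 ≥ 200: provided.
Village 1 (pledges 30, payoff 133): dropping to 0 → total 170, payoff 0. No gain.
Village 2 (pledges 40, payoff 123): dropping to 0 → total 160, payoff 0. No gain.
Village 3 (pledges 80, payoff 83): dropping to 0 → total 120, payoff 0. No gain.
Village 4 (pledges 50, payoff 113): dropping to 0 → total 150, payoff 0. No gain.
Village 5 (pledges 0, payoff 163): pledging 30 → total 230, payoff 133. No gain.

Yes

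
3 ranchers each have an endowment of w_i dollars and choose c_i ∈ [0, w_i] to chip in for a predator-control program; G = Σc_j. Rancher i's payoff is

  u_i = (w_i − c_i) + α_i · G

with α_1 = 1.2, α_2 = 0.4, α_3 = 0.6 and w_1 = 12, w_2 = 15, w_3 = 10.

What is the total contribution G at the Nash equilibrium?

∂u_i/∂c_i = α_i − 1, so rancher i contributes w_i if α_i > 1, else 0.
α_i > 1 for i ∈ {1}; NE contributions (12, 0, 0), G = 12.

12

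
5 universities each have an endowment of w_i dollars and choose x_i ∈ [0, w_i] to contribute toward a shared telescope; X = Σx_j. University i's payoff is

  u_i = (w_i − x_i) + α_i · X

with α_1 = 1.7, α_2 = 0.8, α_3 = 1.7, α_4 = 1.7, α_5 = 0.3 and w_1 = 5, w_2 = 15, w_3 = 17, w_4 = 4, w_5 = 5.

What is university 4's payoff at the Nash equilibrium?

44.2

∂u_i/∂x_i = α_i − 1, so university i contributes w_i if α_i > 1, else 0.
α_i > 1 for i ∈ {1, 3, 4}; NE contributions (5, 0, 17, 4, 0), X = 26.
u_4 = (4 − 4) + 1.7·26 = 44.2.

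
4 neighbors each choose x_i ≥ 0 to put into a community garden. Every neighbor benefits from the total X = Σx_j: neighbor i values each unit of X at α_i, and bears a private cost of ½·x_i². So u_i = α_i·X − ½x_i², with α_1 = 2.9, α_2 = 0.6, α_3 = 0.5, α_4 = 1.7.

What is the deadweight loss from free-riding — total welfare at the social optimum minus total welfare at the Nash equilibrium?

Neighbor i's FOC: ∂u_i/∂x_i = α_i − x_i = 0, so x_i* = α_i.
NE contributions = (2.9, 0.6, 0.5, 1.7); X = 5.7.
W^NE = (Σα)·X − ½Σα_i² = 5.7² − ½·11.91 = 26.535.
Planner sets x_i = Σα_j = 5.7 for every i, so X^SO = 4·5.7 = 22.8.
W^SO = (Σα)·X^SO − ½·4·(Σα)² = (4/2)·5.7² = 64.98.
Deadweight loss = W^SO − W^NE = 38.445.

38.445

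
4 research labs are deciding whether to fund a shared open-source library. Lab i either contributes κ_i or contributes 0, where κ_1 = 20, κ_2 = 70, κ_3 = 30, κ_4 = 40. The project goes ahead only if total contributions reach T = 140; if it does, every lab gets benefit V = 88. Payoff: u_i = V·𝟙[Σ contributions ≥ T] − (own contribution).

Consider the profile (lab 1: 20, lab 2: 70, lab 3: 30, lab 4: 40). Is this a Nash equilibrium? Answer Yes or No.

Total = 160 ≥ 140: provided.
Lab 1 (pledges 20, payoff 68): dropping to 0 → total 140, payoff 88. Profitable deviation.

No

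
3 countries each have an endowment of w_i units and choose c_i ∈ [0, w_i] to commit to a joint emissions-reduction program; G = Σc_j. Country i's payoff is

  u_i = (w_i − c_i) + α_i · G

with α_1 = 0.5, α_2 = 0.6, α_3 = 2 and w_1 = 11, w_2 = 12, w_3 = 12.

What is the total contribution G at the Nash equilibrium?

12

∂u_i/∂c_i = α_i − 1, so country i contributes w_i if α_i > 1, else 0.
α_i > 1 for i ∈ {3}; NE contributions (0, 0, 12), G = 12.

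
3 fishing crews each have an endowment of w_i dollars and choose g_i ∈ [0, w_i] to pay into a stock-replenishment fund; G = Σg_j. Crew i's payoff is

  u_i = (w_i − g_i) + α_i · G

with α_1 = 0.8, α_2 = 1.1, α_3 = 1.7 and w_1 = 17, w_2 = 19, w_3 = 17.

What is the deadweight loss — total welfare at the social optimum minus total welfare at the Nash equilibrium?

44.2

∂u_i/∂g_i = α_i − 1, so crew i contributes w_i if α_i > 1, else 0.
α_i > 1 for i ∈ {2, 3}; NE contributions (0, 19, 17), G = 36.
W^NE = Σw_i − G^NE + (Σα_i)·G^NE = 53 + 2.6·36 = 146.6.
Planner: ∂(Σu_j)/∂g_i = Σα_j − 1 = 2.6 > 0, so everyone contributes w_i; G^SO = 53, W^SO = 53 + 2.6·53 = 190.8.
Deadweight loss = 44.2.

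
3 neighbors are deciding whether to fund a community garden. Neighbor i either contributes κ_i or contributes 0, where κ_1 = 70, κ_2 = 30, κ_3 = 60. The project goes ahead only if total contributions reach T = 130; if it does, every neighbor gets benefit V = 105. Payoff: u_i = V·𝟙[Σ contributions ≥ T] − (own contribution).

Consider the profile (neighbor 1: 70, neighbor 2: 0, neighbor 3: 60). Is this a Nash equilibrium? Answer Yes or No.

Yes

Total = 130 ≥ 130: provided.
Neighbor 1 (pledges 70, payoff 35): dropping to 0 → total 60, payoff 0. No gain.
Neighbor 2 (pledges 0, payoff 105): pledging 30 → total 160, payoff 75. No gain.
Neighbor 3 (pledges 60, payoff 45): dropping to 0 → total 70, payoff 0. No gain.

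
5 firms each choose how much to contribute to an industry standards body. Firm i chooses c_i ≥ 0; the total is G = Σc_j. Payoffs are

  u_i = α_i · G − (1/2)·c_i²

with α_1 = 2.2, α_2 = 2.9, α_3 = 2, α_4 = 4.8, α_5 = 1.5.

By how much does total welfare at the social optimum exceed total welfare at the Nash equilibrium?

290.61

Firm i's FOC: ∂u_i/∂c_i = α_i − c_i = 0, so c_i* = α_i.
NE contributions = (2.2, 2.9, 2, 4.8, 1.5); G = 13.4.
W^NE = (Σα)·G − ½Σα_i² = 13.4² − ½·42.54 = 158.29.
Planner sets c_i = Σα_j = 13.4 for every i, so G^SO = 5·13.4 = 67.
W^SO = (Σα)·G^SO − ½·5·(Σα)² = (5/2)·13.4² = 448.9.
Deadweight loss = W^SO − W^NE = 290.61.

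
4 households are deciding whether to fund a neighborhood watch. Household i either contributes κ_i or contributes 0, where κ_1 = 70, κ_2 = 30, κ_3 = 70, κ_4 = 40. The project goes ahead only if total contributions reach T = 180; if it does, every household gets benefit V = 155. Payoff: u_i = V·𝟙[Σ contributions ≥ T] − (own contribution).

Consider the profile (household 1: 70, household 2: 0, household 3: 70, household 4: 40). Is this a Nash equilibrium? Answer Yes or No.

Yes

Total = 180 ≥ 180: provided.
Household 1 (pledges 70, payoff 85): dropping to 0 → total 110, payoff 0. No gain.
Household 2 (pledges 0, payoff 155): pledging 30 → total 210, payoff 125. No gain.
Household 3 (pledges 70, payoff 85): dropping to 0 → total 110, payoff 0. No gain.
Household 4 (pledges 40, payoff 115): dropping to 0 → total 140, payoff 0. No gain.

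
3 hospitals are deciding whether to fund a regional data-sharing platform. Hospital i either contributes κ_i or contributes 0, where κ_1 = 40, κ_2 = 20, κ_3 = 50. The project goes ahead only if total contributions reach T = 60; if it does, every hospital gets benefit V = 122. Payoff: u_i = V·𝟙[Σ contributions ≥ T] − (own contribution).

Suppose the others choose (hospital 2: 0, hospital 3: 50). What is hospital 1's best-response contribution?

Others' total = 50. Contributing 40 brings total to 90 ≥ 60: gain V − κ_1 = 82.
Best response: 40.

40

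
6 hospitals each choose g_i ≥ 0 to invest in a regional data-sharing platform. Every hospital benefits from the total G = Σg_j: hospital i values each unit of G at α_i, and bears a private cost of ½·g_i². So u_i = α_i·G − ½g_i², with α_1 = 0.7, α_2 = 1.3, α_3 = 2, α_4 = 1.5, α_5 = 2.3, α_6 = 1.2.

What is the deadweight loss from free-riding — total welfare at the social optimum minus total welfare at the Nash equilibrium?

169.58

Hospital i's FOC: ∂u_i/∂g_i = α_i − g_i = 0, so g_i* = α_i.
NE contributions = (0.7, 1.3, 2, 1.5, 2.3, 1.2); G = 9.
W^NE = (Σα)·G − ½Σα_i² = 9² − ½·15.16 = 73.42.
Planner sets g_i = Σα_j = 9 for every i, so G^SO = 6·9 = 54.
W^SO = (Σα)·G^SO − ½·6·(Σα)² = (6/2)·9² = 243.
Deadweight loss = W^SO − W^NE = 169.58.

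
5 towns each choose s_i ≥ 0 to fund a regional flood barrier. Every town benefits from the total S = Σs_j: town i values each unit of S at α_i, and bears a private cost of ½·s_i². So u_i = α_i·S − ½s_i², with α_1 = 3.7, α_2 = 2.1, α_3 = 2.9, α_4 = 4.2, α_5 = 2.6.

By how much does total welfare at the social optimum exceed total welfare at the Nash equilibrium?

Town i's FOC: ∂u_i/∂s_i = α_i − s_i = 0, so s_i* = α_i.
NE contributions = (3.7, 2.1, 2.9, 4.2, 2.6); S = 15.5.
W^NE = (Σα)·S − ½Σα_i² = 15.5² − ½·50.91 = 214.795.
Planner sets s_i = Σα_j = 15.5 for every i, so S^SO = 5·15.5 = 77.5.
W^SO = (Σα)·S^SO − ½·5·(Σα)² = (5/2)·15.5² = 600.625.
Deadweight loss = W^SO − W^NE = 385.83.

385.83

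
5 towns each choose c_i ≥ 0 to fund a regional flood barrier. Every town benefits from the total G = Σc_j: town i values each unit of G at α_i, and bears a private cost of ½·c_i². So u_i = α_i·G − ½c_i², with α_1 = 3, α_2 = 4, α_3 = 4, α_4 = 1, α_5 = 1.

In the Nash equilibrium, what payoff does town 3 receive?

44

Town i's FOC: ∂u_i/∂c_i = α_i − c_i = 0, so c_i* = α_i.
NE contributions = (3, 4, 4, 1, 1); G = 13.
u_3 = α_3·G − ½·(c_3)² = 4·13 − ½·4² = 44.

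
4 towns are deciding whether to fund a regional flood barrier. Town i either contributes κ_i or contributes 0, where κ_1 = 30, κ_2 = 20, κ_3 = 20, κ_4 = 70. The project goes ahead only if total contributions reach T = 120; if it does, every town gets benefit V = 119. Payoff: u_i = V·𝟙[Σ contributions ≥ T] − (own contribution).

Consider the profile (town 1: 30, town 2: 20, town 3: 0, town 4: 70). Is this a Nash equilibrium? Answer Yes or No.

Yes

Total = 120 ≥ 120: provided.
Town 1 (pledges 30, payoff 89): dropping to 0 → total 90, payoff 0. No gain.
Town 2 (pledges 20, payoff 99): dropping to 0 → total 100, payoff 0. No gain.
Town 3 (pledges 0, payoff 119): pledging 20 → total 140, payoff 99. No gain.
Town 4 (pledges 70, payoff 49): dropping to 0 → total 50, payoff 0. No gain.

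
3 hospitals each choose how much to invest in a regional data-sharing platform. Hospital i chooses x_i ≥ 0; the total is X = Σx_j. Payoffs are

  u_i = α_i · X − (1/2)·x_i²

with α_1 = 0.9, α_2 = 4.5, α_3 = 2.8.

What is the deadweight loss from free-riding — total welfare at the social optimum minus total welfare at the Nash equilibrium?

Hospital i's FOC: ∂u_i/∂x_i = α_i − x_i = 0, so x_i* = α_i.
NE contributions = (0.9, 4.5, 2.8); X = 8.2.
W^NE = (Σα)·X − ½Σα_i² = 8.2² − ½·28.9 = 52.79.
Planner sets x_i = Σα_j = 8.2 for every i, so X^SO = 3·8.2 = 24.6.
W^SO = (Σα)·X^SO − ½·3·(Σα)² = (3/2)·8.2² = 100.86.
Deadweight loss = W^SO − W^NE = 48.07.

48.07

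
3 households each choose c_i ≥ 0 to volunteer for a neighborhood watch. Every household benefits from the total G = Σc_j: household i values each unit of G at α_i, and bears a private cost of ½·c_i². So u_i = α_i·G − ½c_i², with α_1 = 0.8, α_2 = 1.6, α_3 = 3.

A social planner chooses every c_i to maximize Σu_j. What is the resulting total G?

16.2

Planner FOC: ∂(Σu_j)/∂c_i = (Σα_j) − c_i = 0, so c_i^SO = Σα_j = 5.4 for every i; G^SO = 16.2.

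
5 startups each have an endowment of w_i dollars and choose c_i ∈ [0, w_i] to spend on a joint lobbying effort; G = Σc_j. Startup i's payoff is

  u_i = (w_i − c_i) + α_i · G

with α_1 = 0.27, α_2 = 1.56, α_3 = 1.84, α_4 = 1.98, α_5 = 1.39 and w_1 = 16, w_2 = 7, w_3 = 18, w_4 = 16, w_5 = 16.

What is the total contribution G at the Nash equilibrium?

∂u_i/∂c_i = α_i − 1, so startup i contributes w_i if α_i > 1, else 0.
α_i > 1 for i ∈ {2, 3, 4, 5}; NE contributions (0, 7, 18, 16, 16), G = 57.

57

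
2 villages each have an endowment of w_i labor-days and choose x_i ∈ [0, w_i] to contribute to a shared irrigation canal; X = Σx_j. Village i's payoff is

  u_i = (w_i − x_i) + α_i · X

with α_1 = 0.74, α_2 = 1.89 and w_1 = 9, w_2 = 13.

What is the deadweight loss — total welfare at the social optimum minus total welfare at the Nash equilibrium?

14.67

∂u_i/∂x_i = α_i − 1, so village i contributes w_i if α_i > 1, else 0.
α_i > 1 for i ∈ {2}; NE contributions (0, 13), X = 13.
W^NE = Σw_i − X^NE + (Σα_i)·X^NE = 22 + 1.63·13 = 43.19.
Planner: ∂(Σu_j)/∂x_i = Σα_j − 1 = 1.63 > 0, so everyone contributes w_i; X^SO = 22, W^SO = 22 + 1.63·22 = 57.86.
Deadweight loss = 14.67.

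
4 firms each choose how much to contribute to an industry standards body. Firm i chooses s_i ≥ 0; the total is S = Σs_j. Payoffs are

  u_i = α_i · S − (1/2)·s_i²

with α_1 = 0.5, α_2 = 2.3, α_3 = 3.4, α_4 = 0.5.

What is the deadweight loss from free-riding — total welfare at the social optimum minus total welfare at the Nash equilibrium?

53.565

Firm i's FOC: ∂u_i/∂s_i = α_i − s_i = 0, so s_i* = α_i.
NE contributions = (0.5, 2.3, 3.4, 0.5); S = 6.7.
W^NE = (Σα)·S − ½Σα_i² = 6.7² − ½·17.35 = 36.215.
Planner sets s_i = Σα_j = 6.7 for every i, so S^SO = 4·6.7 = 26.8.
W^SO = (Σα)·S^SO − ½·4·(Σα)² = (4/2)·6.7² = 89.78.
Deadweight loss = W^SO − W^NE = 53.565.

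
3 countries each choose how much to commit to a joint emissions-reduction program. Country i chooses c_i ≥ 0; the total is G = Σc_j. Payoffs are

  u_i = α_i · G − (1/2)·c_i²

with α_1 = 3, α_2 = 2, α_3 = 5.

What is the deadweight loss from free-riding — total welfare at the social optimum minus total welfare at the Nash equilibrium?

69

Country i's FOC: ∂u_i/∂c_i = α_i − c_i = 0, so c_i* = α_i.
NE contributions = (3, 2, 5); G = 10.
W^NE = (Σα)·G − ½Σα_i² = 10² − ½·38 = 81.
Planner sets c_i = Σα_j = 10 for every i, so G^SO = 3·10 = 30.
W^SO = (Σα)·G^SO − ½·3·(Σα)² = (3/2)·10² = 150.
Deadweight loss = W^SO − W^NE = 69.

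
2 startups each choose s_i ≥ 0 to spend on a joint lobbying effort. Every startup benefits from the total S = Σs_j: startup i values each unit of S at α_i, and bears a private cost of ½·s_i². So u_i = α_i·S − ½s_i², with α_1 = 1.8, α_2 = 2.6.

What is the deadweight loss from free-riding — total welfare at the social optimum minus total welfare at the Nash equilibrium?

5

Startup i's FOC: ∂u_i/∂s_i = α_i − s_i = 0, so s_i* = α_i.
NE contributions = (1.8, 2.6); S = 4.4.
W^NE = (Σα)·S − ½Σα_i² = 4.4² − ½·10 = 14.36.
Planner sets s_i = Σα_j = 4.4 for every i, so S^SO = 2·4.4 = 8.8.
W^SO = (Σα)·S^SO − ½·2·(Σα)² = (2/2)·4.4² = 19.36.
Deadweight loss = W^SO − W^NE = 5.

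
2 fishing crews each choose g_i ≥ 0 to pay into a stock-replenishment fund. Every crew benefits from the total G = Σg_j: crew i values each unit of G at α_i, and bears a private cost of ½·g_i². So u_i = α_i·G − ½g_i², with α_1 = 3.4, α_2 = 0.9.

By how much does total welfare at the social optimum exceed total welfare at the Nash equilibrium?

6.185

Crew i's FOC: ∂u_i/∂g_i = α_i − g_i = 0, so g_i* = α_i.
NE contributions = (3.4, 0.9); G = 4.3.
W^NE = (Σα)·G − ½Σα_i² = 4.3² − ½·12.37 = 12.305.
Planner sets g_i = Σα_j = 4.3 for every i, so G^SO = 2·4.3 = 8.6.
W^SO = (Σα)·G^SO − ½·2·(Σα)² = (2/2)·4.3² = 18.49.
Deadweight loss = W^SO − W^NE = 6.185.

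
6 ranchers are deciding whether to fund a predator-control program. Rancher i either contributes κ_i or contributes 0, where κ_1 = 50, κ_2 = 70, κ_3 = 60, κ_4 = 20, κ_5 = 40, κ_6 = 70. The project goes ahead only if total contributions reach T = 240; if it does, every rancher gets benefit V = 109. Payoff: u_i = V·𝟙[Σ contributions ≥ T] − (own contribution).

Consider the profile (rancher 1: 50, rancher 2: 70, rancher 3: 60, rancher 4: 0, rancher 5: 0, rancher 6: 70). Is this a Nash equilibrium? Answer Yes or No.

Yes

Total = 250 ≥ 240: provided.
Rancher 1 (pledges 50, payoff 59): dropping to 0 → total 200, payoff 0. No gain.
Rancher 2 (pledges 70, payoff 39): dropping to 0 → total 180, payoff 0. No gain.
Rancher 3 (pledges 60, payoff 49): dropping to 0 → total 190, payoff 0. No gain.
Rancher 4 (pledges 0, payoff 109): pledging 20 → total 270, payoff 89. No gain.
Rancher 5 (pledges 0, payoff 109): pledging 40 → total 290, payoff 69. No gain.
Rancher 6 (pledges 70, payoff 39): dropping to 0 → total 180, payoff 0. No gain.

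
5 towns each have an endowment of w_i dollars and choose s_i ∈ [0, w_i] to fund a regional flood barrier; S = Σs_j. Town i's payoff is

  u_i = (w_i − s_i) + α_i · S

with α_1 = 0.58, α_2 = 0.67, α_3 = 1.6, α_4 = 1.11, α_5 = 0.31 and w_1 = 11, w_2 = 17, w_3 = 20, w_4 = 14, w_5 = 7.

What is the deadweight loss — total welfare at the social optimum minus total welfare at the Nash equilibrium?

∂u_i/∂s_i = α_i − 1, so town i contributes w_i if α_i > 1, else 0.
α_i > 1 for i ∈ {3, 4}; NE contributions (0, 0, 20, 14, 0), S = 34.
W^NE = Σw_i − S^NE + (Σα_i)·S^NE = 69 + 3.27·34 = 180.18.
Planner: ∂(Σu_j)/∂s_i = Σα_j − 1 = 3.27 > 0, so everyone contributes w_i; S^SO = 69, W^SO = 69 + 3.27·69 = 294.63.
Deadweight loss = 114.45.

114.45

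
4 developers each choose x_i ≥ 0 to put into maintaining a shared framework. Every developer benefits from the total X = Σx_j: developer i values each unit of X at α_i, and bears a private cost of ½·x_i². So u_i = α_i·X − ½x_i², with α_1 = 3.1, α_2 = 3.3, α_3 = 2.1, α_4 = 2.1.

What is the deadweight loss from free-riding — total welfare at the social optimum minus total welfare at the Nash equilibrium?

127.02

Developer i's FOC: ∂u_i/∂x_i = α_i − x_i = 0, so x_i* = α_i.
NE contributions = (3.1, 3.3, 2.1, 2.1); X = 10.6.
W^NE = (Σα)·X − ½Σα_i² = 10.6² − ½·29.32 = 97.7.
Planner sets x_i = Σα_j = 10.6 for every i, so X^SO = 4·10.6 = 42.4.
W^SO = (Σα)·X^SO − ½·4·(Σα)² = (4/2)·10.6² = 224.72.
Deadweight loss = W^SO − W^NE = 127.02.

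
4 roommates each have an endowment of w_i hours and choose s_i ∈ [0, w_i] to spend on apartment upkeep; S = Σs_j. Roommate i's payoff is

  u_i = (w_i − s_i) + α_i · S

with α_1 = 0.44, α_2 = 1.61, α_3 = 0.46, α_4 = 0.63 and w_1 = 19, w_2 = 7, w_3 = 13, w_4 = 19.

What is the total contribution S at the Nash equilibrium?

7

∂u_i/∂s_i = α_i − 1, so roommate i contributes w_i if α_i > 1, else 0.
α_i > 1 for i ∈ {2}; NE contributions (0, 7, 0, 0), S = 7.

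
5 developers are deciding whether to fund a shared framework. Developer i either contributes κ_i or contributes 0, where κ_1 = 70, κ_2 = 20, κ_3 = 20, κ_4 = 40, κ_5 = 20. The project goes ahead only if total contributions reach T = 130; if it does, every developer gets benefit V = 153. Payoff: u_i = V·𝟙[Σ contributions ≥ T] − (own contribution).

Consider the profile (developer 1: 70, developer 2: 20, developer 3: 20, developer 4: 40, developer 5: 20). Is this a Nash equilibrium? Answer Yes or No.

Total = 170 ≥ 130: provided.
Developer 1 (pledges 70, payoff 83): dropping to 0 → total 100, payoff 0. No gain.
Developer 2 (pledges 20, payoff 133): dropping to 0 → total 150, payoff 153. Profitable deviation.

No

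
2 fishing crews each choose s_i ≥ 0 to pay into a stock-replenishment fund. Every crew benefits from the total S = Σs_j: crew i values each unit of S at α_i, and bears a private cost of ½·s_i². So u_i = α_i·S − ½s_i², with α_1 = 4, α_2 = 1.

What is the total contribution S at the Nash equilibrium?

5

Crew i's FOC: ∂u_i/∂s_i = α_i − s_i = 0, so s_i* = α_i.
NE contributions = (4, 1); S = 5.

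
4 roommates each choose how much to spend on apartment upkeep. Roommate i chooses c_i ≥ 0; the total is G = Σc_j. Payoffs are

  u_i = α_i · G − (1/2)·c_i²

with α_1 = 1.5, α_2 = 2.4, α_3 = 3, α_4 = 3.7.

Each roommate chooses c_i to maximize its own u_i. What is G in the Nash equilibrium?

Roommate i's FOC: ∂u_i/∂c_i = α_i − c_i = 0, so c_i* = α_i.
NE contributions = (1.5, 2.4, 3, 3.7); G = 10.6.

10.6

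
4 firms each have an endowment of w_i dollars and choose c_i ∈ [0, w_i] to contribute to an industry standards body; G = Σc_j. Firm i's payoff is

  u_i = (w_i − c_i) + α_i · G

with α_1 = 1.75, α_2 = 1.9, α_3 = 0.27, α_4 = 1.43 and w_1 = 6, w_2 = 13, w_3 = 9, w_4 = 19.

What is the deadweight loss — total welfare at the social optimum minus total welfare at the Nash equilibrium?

∂u_i/∂c_i = α_i − 1, so firm i contributes w_i if α_i > 1, else 0.
α_i > 1 for i ∈ {1, 2, 4}; NE contributions (6, 13, 0, 19), G = 38.
W^NE = Σw_i − G^NE + (Σα_i)·G^NE = 47 + 4.35·38 = 212.3.
Planner: ∂(Σu_j)/∂c_i = Σα_j − 1 = 4.35 > 0, so everyone contributes w_i; G^SO = 47, W^SO = 47 + 4.35·47 = 251.45.
Deadweight loss = 39.15.

39.15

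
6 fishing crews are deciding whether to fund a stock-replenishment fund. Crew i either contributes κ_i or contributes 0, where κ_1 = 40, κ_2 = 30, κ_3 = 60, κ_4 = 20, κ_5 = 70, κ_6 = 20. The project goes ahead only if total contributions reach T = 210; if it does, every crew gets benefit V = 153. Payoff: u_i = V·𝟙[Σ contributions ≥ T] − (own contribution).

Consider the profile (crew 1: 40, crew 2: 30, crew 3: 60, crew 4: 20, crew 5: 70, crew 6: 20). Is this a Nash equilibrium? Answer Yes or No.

No

Total = 240 ≥ 210: provided.
Crew 1 (pledges 40, payoff 113): dropping to 0 → total 200, payoff 0. No gain.
Crew 2 (pledges 30, payoff 123): dropping to 0 → total 210, payoff 153. Profitable deviation.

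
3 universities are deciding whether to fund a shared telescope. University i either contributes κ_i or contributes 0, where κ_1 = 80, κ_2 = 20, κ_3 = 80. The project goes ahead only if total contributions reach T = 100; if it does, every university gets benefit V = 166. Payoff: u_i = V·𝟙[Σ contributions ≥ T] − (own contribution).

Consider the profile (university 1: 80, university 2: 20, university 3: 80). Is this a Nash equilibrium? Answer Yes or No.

Total = 180 ≥ 100: provided.
University 1 (pledges 80, payoff 86): dropping to 0 → total 100, payoff 166. Profitable deviation.

No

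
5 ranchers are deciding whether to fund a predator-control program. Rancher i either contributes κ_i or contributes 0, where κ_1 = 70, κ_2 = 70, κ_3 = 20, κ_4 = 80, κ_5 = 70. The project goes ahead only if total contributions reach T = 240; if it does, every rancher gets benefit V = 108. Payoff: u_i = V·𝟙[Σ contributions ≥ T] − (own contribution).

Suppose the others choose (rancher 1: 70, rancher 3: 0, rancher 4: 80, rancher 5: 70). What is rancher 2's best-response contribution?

70

Others' total = 220. Contributing 70 brings total to 290 ≥ 240: gain V − κ_2 = 38.
Best response: 70.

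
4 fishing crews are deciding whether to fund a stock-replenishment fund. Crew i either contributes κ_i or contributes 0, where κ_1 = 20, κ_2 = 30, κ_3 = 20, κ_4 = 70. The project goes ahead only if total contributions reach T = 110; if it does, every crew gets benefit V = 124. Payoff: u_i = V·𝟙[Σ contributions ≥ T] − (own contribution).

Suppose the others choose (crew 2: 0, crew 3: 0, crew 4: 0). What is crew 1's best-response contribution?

0

Others' total = 0. Even contributing 20 gives 20 < 110: no benefit either way.
Best response: 0.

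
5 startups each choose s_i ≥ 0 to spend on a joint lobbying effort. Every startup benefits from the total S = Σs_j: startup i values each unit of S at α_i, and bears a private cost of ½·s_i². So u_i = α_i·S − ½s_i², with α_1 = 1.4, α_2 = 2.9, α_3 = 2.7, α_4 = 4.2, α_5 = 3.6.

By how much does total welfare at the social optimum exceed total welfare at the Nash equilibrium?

352.69

Startup i's FOC: ∂u_i/∂s_i = α_i − s_i = 0, so s_i* = α_i.
NE contributions = (1.4, 2.9, 2.7, 4.2, 3.6); S = 14.8.
W^NE = (Σα)·S − ½Σα_i² = 14.8² − ½·48.26 = 194.91.
Planner sets s_i = Σα_j = 14.8 for every i, so S^SO = 5·14.8 = 74.
W^SO = (Σα)·S^SO − ½·5·(Σα)² = (5/2)·14.8² = 547.6.
Deadweight loss = W^SO − W^NE = 352.69.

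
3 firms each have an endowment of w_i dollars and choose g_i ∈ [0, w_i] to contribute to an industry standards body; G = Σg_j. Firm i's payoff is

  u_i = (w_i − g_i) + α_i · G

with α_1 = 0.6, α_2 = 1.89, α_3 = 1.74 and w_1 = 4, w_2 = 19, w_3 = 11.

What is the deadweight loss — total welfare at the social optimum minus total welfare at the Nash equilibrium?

∂u_i/∂g_i = α_i − 1, so firm i contributes w_i if α_i > 1, else 0.
α_i > 1 for i ∈ {2, 3}; NE contributions (0, 19, 11), G = 30.
W^NE = Σw_i − G^NE + (Σα_i)·G^NE = 34 + 3.23·30 = 130.9.
Planner: ∂(Σu_j)/∂g_i = Σα_j − 1 = 3.23 > 0, so everyone contributes w_i; G^SO = 34, W^SO = 34 + 3.23·34 = 143.82.
Deadweight loss = 12.92.

12.92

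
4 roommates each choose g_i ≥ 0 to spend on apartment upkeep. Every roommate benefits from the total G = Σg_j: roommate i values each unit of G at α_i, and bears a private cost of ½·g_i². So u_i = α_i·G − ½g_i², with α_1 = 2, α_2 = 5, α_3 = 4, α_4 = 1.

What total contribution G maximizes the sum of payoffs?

48

Planner FOC: ∂(Σu_j)/∂g_i = (Σα_j) − g_i = 0, so g_i^SO = Σα_j = 12 for every i; G^SO = 48.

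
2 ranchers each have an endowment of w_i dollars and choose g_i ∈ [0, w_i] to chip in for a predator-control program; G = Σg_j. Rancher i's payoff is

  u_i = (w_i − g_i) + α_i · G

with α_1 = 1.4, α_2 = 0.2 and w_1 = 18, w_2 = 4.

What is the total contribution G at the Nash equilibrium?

∂u_i/∂g_i = α_i − 1, so rancher i contributes w_i if α_i > 1, else 0.
α_i > 1 for i ∈ {1}; NE contributions (18, 0), G = 18.

18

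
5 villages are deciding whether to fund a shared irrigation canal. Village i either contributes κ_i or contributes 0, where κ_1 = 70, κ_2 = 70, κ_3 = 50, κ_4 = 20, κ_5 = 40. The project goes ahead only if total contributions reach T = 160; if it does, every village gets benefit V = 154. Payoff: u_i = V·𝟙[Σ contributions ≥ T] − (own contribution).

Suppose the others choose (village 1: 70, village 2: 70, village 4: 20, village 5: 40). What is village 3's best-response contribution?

0

Others' total = 200 ≥ 160; contributing adds cost 50 for no extra benefit.
Best response: 0.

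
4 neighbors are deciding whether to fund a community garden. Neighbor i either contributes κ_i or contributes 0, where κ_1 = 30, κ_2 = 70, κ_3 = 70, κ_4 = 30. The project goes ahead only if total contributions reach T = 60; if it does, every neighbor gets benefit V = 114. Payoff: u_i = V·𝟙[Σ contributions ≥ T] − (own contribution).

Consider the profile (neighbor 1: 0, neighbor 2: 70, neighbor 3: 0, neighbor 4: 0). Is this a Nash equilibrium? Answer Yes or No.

Total = 70 ≥ 60: provided.
Neighbor 1 (pledges 0, payoff 114): pledging 30 → total 100, payoff 84. No gain.
Neighbor 2 (pledges 70, payoff 44): dropping to 0 → total 0, payoff 0. No gain.
Neighbor 3 (pledges 0, payoff 114): pledging 70 → total 140, payoff 44. No gain.
Neighbor 4 (pledges 0, payoff 114): pledging 30 → total 100, payoff 84. No gain.

Yes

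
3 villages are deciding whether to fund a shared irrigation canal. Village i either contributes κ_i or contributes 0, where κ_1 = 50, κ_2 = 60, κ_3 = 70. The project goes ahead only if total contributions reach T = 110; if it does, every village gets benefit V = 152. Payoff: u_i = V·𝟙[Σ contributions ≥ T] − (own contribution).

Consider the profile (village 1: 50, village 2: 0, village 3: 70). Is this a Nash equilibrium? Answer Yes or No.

Total = 120 ≥ 110: provided.
Village 1 (pledges 50, payoff 102): dropping to 0 → total 70, payoff 0. No gain.
Village 2 (pledges 0, payoff 152): pledging 60 → total 180, payoff 92. No gain.
Village 3 (pledges 70, payoff 82): dropping to 0 → total 50, payoff 0. No gain.

Yes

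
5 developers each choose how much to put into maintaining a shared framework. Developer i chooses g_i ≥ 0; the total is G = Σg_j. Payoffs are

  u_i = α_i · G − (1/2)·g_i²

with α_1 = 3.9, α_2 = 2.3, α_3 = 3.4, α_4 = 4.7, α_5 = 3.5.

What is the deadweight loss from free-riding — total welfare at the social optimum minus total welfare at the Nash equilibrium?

Developer i's FOC: ∂u_i/∂g_i = α_i − g_i = 0, so g_i* = α_i.
NE contributions = (3.9, 2.3, 3.4, 4.7, 3.5); G = 17.8.
W^NE = (Σα)·G − ½Σα_i² = 17.8² − ½·66.4 = 283.64.
Planner sets g_i = Σα_j = 17.8 for every i, so G^SO = 5·17.8 = 89.
W^SO = (Σα)·G^SO − ½·5·(Σα)² = (5/2)·17.8² = 792.1.
Deadweight loss = W^SO − W^NE = 508.46.

508.46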